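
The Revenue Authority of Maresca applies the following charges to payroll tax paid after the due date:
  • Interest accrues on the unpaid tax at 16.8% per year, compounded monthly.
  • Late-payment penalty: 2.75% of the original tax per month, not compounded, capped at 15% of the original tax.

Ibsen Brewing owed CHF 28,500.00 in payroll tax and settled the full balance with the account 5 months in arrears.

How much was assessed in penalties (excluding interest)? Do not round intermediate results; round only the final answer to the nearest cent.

Penalty: 5 × 2.75% × CHF 28,500.00 = CHF 3,918.75 (below the 15% cap of CHF 4,275.00)

CHF 3,918.75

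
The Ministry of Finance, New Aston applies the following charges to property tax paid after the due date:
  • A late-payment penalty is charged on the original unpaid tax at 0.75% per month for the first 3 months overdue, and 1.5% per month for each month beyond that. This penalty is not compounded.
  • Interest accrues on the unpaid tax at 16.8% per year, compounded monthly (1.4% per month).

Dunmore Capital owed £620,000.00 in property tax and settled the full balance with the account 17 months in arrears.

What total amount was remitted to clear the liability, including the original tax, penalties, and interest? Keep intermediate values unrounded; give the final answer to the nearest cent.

£929,452.40

Penalty, months 1–3: 3 × 0.75% × £620,000.00 = £13,950.00
Penalty, months 4–17: 14 × 1.5% × £620,000.00 = £130,200.00
Interest: £620,000.00 × ((1 + 0.014)^17 − 1) = £620,000.00 × 0.2666168… = £165,302.3995…
Total = £620,000.00 + £144,150.0000 + £165,302.3995… = £929,452.40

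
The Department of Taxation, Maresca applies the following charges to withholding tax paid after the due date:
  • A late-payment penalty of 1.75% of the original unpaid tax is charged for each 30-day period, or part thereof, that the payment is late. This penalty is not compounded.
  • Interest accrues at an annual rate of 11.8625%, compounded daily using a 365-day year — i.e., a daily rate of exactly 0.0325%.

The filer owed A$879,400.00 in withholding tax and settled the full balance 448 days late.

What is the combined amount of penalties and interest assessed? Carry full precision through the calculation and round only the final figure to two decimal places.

Penalty periods: ⌈448/30⌉ = 15; penalty = 15 × 1.75% × A$879,400.00 = A$230,842.50
Interest: A$879,400.00 × ((1 + 0.000325)^448 − 1) = A$879,400.00 × 0.15670604… = A$137,807.2916…
Penalties + interest = A$230,842.5000 + A$137,807.2916… = A$368,649.79

A$368,649.79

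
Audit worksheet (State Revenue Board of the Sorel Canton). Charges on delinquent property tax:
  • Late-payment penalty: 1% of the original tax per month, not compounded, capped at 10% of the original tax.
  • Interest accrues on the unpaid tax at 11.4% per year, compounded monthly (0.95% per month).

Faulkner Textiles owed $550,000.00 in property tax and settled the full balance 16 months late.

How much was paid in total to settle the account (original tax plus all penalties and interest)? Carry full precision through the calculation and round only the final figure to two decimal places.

$694,828.91

Penalty (uncapped): 16 × 1% × $550,000.00 = $88,000.00; cap = 10% × $550,000.00 = $55,000.00 → penalty = $55,000.00
Interest: $550,000.00 × ((1 + 0.0095)^16 − 1) = $550,000.00 × 0.1633253… = $89,828.9139…
Total = $550,000.00 + $55,000.0000 + $89,828.9139… = $694,828.91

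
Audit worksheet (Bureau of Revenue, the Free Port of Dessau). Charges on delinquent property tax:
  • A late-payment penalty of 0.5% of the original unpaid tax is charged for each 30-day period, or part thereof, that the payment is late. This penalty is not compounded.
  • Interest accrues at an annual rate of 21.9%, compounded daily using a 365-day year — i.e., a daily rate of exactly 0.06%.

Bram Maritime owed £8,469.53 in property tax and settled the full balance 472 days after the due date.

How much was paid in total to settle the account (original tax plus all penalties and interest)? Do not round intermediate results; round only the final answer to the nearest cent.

£11,918.81

Penalty periods: ⌈472/30⌉ = 16; penalty = 16 × 0.5% × £8,469.53 = £677.56…
Interest: £8,469.53 × ((1 + 0.0006)^472 − 1) = £8,469.53 × 0.32725789… = £2,771.7205…
Total = £8,469.53 + £677.5624 + £2,771.7205… = £11,918.81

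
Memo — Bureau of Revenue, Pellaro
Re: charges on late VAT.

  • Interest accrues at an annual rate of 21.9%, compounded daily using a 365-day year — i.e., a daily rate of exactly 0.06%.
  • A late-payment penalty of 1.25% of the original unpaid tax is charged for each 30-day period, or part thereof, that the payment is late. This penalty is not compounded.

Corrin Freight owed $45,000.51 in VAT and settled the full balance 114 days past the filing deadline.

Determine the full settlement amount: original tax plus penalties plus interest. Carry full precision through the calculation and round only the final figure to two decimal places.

Penalty periods: ⌈114/30⌉ = 4; penalty = 4 × 1.25% × $45,000.51 = $2,250.03…
Interest: $45,000.51 × ((1 + 0.0006)^114 − 1) = $45,000.51 × 0.07077158… = $3,184.7570…
Total = $45,000.51 + $2,250.0255 + $3,184.7570… = $50,435.29

$50,435.29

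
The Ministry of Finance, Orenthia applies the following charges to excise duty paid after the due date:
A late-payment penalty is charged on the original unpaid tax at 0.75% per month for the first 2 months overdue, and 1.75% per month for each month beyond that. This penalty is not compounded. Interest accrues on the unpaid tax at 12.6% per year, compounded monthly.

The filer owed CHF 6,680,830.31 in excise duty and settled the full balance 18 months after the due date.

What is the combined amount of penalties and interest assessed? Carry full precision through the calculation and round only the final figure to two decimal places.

CHF 3,352,782.61

Penalty, months 1–2: 2 × 0.75% × CHF 6,680,830.31 = CHF 100,212.45…
Penalty, months 3–18: 16 × 1.75% × CHF 6,680,830.31 = CHF 1,870,632.49…
Interest (12.6%/yr ÷ 12 = 1.05%/month): CHF 6,680,830.31 × ((1 + 0.0105)^18 − 1) = CHF 1,381,937.6687…
Penalties + interest = CHF 1,970,844.9415… + CHF 1,381,937.6687… = CHF 3,352,782.61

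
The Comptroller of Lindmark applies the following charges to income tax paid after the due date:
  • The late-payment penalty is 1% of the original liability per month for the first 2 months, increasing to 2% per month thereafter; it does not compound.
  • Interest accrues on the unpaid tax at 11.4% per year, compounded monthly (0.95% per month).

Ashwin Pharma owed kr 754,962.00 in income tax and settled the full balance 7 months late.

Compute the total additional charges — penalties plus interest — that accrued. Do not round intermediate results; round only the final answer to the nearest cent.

Penalty, months 1–2: 2 × 1% × kr 754,962.00 = kr 15,099.24
Penalty, months 3–7: 5 × 2% × kr 754,962.00 = kr 75,496.20
Interest: kr 754,962.00 × ((1 + 0.0095)^7 − 1) = kr 754,962.00 × 0.0684255… = kr 51,658.6862…
Penalties + interest = kr 90,595.4400 + kr 51,658.6862… = kr 142,254.13

kr 142,254.13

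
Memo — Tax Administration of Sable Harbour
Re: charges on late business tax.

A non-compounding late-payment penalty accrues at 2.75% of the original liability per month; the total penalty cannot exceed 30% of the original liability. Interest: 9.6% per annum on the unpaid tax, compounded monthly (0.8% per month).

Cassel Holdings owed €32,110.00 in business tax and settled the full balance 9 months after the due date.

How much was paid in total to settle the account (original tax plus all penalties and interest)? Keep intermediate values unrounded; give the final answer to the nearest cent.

€42,444.52

Penalty: 9 × 2.75% × €32,110.00 = €7,947.23… (below the 30% cap of €9,633.00)
Interest: €32,110.00 × ((1 + 0.008)^9 − 1) = €32,110.00 × 0.0743475… = €2,387.2991…
Total = €32,110.00 + €7,947.2250 + €2,387.2991… = €42,444.52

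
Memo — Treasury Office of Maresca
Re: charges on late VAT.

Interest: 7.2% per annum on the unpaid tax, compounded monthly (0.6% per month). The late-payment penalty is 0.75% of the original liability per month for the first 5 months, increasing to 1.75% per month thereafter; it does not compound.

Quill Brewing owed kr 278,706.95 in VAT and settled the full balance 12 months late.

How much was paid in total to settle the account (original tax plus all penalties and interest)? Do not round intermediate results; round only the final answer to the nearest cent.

kr 344,042.59

Penalty, months 1–5: 5 × 0.75% × kr 278,706.95 = kr 10,451.51…
Penalty, months 6–12: 7 × 1.75% × kr 278,706.95 = kr 34,141.60…
Interest: kr 278,706.95 × ((1 + 0.006)^12 − 1) = kr 278,706.95 × 0.0744242… = kr 20,742.5328…
Total = kr 278,706.95 + kr 44,593.1120 + kr 20,742.5328… = kr 344,042.59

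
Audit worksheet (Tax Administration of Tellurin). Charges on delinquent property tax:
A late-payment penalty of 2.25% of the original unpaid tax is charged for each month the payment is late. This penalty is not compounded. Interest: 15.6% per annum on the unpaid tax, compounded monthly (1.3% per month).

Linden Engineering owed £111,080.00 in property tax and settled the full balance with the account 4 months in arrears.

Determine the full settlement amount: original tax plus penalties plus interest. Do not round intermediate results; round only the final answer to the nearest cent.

£126,966.97

Late-payment penalty = 2.25% × £111,080.00 × 4 mo = £9,997.20
Interest: £111,080.00 × ((1 + 0.013)^4 − 1) = £111,080.00 × 0.0530228… = £5,889.7745…
Total = £111,080.00 + £9,997.2000 + £5,889.7745… = £126,966.97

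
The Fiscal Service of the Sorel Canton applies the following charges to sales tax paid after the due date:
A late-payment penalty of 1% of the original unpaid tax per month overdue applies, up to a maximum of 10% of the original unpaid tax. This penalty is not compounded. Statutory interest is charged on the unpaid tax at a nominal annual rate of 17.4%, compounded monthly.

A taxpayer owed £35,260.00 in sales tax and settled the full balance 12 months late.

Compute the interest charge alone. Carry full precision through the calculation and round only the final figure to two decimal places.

Interest (17.4%/yr ÷ 12 = 1.45%/month): £35,260.00 × ((1 + 0.0145)^12 − 1) = £6,648.9639…

£6,648.96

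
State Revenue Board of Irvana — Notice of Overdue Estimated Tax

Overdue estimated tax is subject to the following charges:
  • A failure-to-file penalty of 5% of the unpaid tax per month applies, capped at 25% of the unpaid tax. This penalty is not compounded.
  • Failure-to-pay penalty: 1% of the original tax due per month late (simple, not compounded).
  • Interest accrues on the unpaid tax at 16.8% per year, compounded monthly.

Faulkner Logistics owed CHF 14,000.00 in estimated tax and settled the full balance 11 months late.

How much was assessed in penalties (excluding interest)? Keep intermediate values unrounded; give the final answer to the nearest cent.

Failure-to-file: 11 × 5% × CHF 14,000.00 = CHF 7,700.00, capped at 25% × CHF 14,000.00 = CHF 3,500.00
Failure-to-pay penalty = 1% × CHF 14,000.00 × 11 mo = CHF 1,540.00
Total penalty = CHF 3,500.00 + CHF 1,540.00 = CHF 5,040.00

CHF 5,040.00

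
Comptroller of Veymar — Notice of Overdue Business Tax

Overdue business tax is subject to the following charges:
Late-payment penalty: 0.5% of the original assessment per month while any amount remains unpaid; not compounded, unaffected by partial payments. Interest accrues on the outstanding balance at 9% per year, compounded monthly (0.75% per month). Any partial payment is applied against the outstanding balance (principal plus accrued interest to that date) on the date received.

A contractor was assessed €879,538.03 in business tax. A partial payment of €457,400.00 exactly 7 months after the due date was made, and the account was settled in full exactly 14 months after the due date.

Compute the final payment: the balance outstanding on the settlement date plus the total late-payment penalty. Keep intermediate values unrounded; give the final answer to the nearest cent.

€556,136.60

Balance at month 7: €879,538.0300 × (1 + 0.0075)^7 = €926,765.8156…
After €457,400.00 payment: €926,765.8156… − €457,400.00 = €469,365.8156…
Balance at month 14: €469,365.8156… × (1 + 0.0075)^7 = €494,568.9420…
Penalty: 14 × 0.5% × €879,538.03 = €61,567.66…
Final settlement = outstanding balance + penalty = €494,568.9420… + €61,567.66… = €556,136.60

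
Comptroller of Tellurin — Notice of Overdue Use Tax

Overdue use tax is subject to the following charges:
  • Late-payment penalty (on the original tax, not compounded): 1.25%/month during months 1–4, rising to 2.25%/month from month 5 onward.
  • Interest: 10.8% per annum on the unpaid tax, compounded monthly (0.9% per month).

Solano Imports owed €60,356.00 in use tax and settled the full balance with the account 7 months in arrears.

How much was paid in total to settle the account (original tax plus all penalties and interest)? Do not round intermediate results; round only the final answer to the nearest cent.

€71,354.48

Penalty, months 1–4: 4 × 1.25% × €60,356.00 = €3,017.80
Penalty, months 5–7: 3 × 2.25% × €60,356.00 = €4,074.03
Interest: €60,356.00 × ((1 + 0.009)^7 − 1) = €60,356.00 × 0.0647267… = €3,906.6475…
Total = €60,356.00 + €7,091.8300 + €3,906.6475… = €71,354.48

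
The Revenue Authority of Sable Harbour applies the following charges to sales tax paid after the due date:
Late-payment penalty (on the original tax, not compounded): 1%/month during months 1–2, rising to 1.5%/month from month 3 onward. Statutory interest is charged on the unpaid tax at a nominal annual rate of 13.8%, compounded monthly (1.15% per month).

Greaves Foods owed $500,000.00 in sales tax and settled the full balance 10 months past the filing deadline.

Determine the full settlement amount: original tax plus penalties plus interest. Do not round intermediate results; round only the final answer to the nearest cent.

Penalty, months 1–2: 2 × 1% × $500,000.00 = $10,000.00
Penalty, months 3–10: 8 × 1.5% × $500,000.00 = $60,000.00
Interest: $500,000.00 × ((1 + 0.0115)^10 − 1) = $500,000.00 × 0.1211375… = $60,568.7395…
Total = $500,000.00 + $70,000.0000 + $60,568.7395… = $630,568.74

$630,568.74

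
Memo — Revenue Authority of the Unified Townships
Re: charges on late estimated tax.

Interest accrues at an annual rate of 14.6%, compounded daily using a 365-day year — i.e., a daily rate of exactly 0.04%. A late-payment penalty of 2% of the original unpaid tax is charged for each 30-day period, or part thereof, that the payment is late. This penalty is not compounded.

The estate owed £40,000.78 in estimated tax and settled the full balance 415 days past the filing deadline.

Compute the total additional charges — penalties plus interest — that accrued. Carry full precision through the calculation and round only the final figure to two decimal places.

£18,421.72

Penalty periods: ⌈415/30⌉ = 14; penalty = 14 × 2% × £40,000.78 = £11,200.22…
Interest: £40,000.78 × ((1 + 0.0004)^415 − 1) = £40,000.78 × 0.18053392… = £7,221.4975…
Penalties + interest = £11,200.2184 + £7,221.4975… = £18,421.72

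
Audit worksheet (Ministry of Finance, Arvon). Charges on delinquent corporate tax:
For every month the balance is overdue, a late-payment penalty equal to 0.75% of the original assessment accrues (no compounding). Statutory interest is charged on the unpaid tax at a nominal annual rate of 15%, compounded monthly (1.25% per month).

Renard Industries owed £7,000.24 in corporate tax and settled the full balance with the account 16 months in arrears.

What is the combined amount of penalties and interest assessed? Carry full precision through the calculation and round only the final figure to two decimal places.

£2,379.31

Late-payment penalty = 0.75% × £7,000.24 × 16 mo = £840.03…
Interest: £7,000.24 × ((1 + 0.0125)^16 − 1) = £7,000.24 × 0.2198895… = £1,539.2796…
Penalties + interest = £840.0288 + £1,539.2796… = £2,379.31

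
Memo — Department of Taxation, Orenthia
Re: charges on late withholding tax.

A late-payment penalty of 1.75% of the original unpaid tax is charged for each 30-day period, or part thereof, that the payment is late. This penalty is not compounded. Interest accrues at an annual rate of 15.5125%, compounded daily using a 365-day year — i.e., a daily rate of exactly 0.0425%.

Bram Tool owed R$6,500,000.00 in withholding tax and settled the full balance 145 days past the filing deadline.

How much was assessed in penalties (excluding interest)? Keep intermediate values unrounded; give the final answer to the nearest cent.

Penalty periods: ⌈145/30⌉ = 5; penalty = 5 × 1.75% × R$6,500,000.00 = R$568,750.00

R$568,750.00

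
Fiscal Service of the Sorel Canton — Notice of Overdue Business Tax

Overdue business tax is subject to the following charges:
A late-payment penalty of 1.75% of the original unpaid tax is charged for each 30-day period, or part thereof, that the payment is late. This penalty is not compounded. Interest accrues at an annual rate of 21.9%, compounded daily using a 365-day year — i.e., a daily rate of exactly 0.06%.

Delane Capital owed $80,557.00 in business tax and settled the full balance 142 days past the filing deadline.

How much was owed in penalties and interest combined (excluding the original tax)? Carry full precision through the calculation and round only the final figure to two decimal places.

$14,210.82

Penalty periods: ⌈142/30⌉ = 5; penalty = 5 × 1.75% × $80,557.00 = $7,048.74…
Interest: $80,557.00 × ((1 + 0.0006)^142 − 1) = $80,557.00 × 0.08890701… = $7,162.0820…
Penalties + interest = $7,048.7375 + $7,162.0820… = $14,210.82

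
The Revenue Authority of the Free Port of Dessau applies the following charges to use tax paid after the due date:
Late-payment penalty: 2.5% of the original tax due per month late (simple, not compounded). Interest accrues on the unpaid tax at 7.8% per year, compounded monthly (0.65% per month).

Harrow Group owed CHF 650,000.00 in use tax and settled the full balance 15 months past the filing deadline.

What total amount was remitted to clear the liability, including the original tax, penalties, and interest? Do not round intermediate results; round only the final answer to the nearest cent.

Late-payment penalty = 2.5% × CHF 650,000.00 × 15 mo = CHF 243,750.00
Interest: CHF 650,000.00 × ((1 + 0.0065)^15 − 1) = CHF 650,000.00 × 0.1020637… = CHF 66,341.3895…
Total = CHF 650,000.00 + CHF 243,750.0000 + CHF 66,341.3895… = CHF 960,091.39

CHF 960,091.39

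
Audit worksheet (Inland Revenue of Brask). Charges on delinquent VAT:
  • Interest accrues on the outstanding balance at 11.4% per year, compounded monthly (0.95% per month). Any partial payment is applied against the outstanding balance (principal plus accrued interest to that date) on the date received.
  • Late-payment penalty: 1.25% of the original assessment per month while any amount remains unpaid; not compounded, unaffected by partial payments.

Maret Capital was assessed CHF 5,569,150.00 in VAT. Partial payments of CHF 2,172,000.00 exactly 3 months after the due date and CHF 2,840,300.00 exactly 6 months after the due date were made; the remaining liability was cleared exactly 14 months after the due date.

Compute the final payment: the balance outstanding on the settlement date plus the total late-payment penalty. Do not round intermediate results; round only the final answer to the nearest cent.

Balance at month 3: CHF 5,569,150.0000 × (1 + 0.0095)^3 = CHF 5,729,383.3972…
After CHF 2,172,000.00 payment: CHF 5,729,383.3972… − CHF 2,172,000.00 = CHF 3,557,383.3972…
Balance at month 6: CHF 3,557,383.3972… × (1 + 0.0095)^3 = CHF 3,659,735.0356…
After CHF 2,840,300.00 payment: CHF 3,659,735.0356… − CHF 2,840,300.00 = CHF 819,435.0356…
Balance at month 14: CHF 819,435.0356… × (1 + 0.0095)^8 = CHF 883,822.6249…
Penalty: 14 × 1.25% × CHF 5,569,150.00 = CHF 974,601.25
Final settlement = outstanding balance + penalty = CHF 883,822.6249… + CHF 974,601.25 = CHF 1,858,423.87

CHF 1,858,423.87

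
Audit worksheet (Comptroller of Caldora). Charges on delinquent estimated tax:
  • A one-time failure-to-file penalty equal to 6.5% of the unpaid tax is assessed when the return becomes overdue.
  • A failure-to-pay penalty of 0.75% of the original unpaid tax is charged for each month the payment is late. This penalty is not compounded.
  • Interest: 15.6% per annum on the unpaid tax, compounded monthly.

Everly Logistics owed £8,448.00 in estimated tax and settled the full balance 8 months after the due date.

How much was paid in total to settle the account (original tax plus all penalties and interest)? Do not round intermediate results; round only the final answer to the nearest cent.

£10,423.62

Failure-to-file penalty: 6.5% × £8,448.00 = £549.12
Failure-to-pay penalty = 0.75% × £8,448.00 × 8 mo = £506.88
Interest (15.6%/yr ÷ 12 = 1.3%/month): £8,448.00 × ((1 + 0.013)^8 − 1) = £919.6244…
Total = £8,448.00 + £1,056.0000 + £919.6244… = £10,423.62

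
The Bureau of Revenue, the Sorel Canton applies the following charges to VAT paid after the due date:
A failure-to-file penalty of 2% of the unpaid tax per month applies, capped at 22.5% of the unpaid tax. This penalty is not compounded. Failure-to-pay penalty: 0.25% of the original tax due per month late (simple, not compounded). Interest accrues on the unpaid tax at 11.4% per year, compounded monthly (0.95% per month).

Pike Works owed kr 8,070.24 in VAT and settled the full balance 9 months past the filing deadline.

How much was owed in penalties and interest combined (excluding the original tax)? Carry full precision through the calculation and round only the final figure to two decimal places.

kr 2,351.04

Failure-to-file: 9 × 2% × kr 8,070.24 = kr 1,452.64… (under the 22.5% cap)
Failure-to-pay penalty = 0.25% × kr 8,070.24 × 9 mo = kr 181.58…
Interest: kr 8,070.24 × ((1 + 0.0095)^9 − 1) = kr 8,070.24 × 0.0888221… = kr 716.8153…
Penalties + interest = kr 1,634.2236 + kr 716.8153… = kr 2,351.04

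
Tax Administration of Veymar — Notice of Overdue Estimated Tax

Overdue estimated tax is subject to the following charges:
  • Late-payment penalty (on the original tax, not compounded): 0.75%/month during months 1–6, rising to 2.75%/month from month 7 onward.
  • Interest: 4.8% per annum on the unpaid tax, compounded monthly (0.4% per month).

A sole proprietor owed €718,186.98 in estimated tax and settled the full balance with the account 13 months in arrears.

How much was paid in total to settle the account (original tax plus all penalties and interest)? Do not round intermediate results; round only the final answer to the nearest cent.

€927,011.69

Penalty, months 1–6: 6 × 0.75% × €718,186.98 = €32,318.41…
Penalty, months 7–13: 7 × 2.75% × €718,186.98 = €138,250.99…
Interest: €718,186.98 × ((1 + 0.004)^13 − 1) = €718,186.98 × 0.0532665… = €38,255.2984…
Total = €718,186.98 + €170,569.4078… + €38,255.2984… = €927,011.69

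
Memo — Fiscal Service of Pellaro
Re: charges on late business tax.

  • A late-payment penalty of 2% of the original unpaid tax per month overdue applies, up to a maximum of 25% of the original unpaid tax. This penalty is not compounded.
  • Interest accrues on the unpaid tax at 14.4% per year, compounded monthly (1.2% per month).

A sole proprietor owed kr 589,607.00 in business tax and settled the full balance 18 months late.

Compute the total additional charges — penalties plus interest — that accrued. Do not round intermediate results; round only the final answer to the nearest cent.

kr 288,617.16

Penalty (uncapped): 18 × 2% × kr 589,607.00 = kr 212,258.52; cap = 25% × kr 589,607.00 = kr 147,401.75 → penalty = kr 147,401.75
Interest: kr 589,607.00 × ((1 + 0.012)^18 − 1) = kr 589,607.00 × 0.2395077… = kr 141,215.4098…
Penalties + interest = kr 147,401.7500 + kr 141,215.4098… = kr 288,617.16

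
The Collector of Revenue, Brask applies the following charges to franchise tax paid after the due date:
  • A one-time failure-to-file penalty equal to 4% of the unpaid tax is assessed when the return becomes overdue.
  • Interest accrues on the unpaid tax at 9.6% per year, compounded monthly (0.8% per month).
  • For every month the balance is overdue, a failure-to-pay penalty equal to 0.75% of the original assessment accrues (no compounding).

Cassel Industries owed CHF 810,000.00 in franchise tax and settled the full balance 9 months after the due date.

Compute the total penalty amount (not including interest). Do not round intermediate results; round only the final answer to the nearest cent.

Failure-to-file penalty: 4% × CHF 810,000.00 = CHF 32,400.00
Failure-to-pay penalty: 9 × 0.75% × CHF 810,000.00 = CHF 54,675.00
Total penalty = CHF 32,400.00 + CHF 54,675.00 = CHF 87,075.00

CHF 87,075.00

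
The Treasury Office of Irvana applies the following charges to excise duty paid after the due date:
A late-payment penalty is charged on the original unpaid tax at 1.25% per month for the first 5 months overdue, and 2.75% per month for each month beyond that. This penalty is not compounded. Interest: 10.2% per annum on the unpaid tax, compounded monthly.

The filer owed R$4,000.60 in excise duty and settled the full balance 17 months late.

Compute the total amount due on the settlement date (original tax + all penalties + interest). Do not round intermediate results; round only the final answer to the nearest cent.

R$6,189.95

Penalty, months 1–5: 5 × 1.25% × R$4,000.60 = R$250.04…
Penalty, months 6–17: 12 × 2.75% × R$4,000.60 = R$1,320.20…
Interest (10.2%/yr ÷ 12 = 0.85%/month): R$4,000.60 × ((1 + 0.0085)^17 − 1) = R$619.1181…
Total = R$4,000.60 + R$1,570.2355 + R$619.1181… = R$6,189.95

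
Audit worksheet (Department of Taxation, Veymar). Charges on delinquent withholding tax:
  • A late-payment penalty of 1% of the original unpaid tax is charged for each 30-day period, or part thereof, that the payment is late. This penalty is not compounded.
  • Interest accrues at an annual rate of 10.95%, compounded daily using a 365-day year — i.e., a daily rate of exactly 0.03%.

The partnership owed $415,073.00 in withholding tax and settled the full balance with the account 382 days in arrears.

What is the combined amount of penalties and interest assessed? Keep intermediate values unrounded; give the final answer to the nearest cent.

Penalty periods: ⌈382/30⌉ = 13; penalty = 13 × 1% × $415,073.00 = $53,959.49
Interest: $415,073.00 × ((1 + 0.0003)^382 − 1) = $415,073.00 × 0.12140550… = $50,392.1470…
Penalties + interest = $53,959.4900 + $50,392.1470… = $104,351.64

$104,351.64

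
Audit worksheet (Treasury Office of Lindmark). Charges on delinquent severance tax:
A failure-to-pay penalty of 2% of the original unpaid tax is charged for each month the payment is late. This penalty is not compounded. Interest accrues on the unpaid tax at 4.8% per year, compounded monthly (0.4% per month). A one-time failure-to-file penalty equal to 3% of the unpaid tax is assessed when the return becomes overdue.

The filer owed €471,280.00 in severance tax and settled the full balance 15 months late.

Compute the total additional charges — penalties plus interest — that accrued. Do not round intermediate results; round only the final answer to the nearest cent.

€184,604.84

Failure-to-file penalty: 3% × €471,280.00 = €14,138.40
Failure-to-pay penalty: 15 × 2% × €471,280.00 = €141,384.00
Interest: €471,280.00 × ((1 + 0.004)^15 − 1) = €471,280.00 × 0.0617095… = €29,082.4402…
Penalties + interest = €155,522.4000 + €29,082.4402… = €184,604.84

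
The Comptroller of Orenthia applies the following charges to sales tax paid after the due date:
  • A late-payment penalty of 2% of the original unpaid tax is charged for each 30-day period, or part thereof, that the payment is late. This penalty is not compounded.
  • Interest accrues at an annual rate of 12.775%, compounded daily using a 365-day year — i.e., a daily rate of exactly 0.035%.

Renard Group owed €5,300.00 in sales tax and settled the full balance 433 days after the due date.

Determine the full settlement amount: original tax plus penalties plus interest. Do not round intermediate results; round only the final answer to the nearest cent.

Penalty periods: ⌈433/30⌉ = 15; penalty = 15 × 2% × €5,300.00 = €1,590.00
Interest: €5,300.00 × ((1 + 0.00035)^433 − 1) = €5,300.00 × 0.16360563… = €867.1098…
Total = €5,300.00 + €1,590.0000 + €867.1098… = €7,757.11

€7,757.11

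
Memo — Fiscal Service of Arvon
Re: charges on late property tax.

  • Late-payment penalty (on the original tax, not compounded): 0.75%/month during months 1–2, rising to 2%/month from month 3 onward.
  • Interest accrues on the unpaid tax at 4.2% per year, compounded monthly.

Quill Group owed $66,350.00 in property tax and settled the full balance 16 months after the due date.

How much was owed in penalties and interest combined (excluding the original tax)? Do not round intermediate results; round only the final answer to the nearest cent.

$23,388.00

Penalty, months 1–2: 2 × 0.75% × $66,350.00 = $995.25
Penalty, months 3–16: 14 × 2% × $66,350.00 = $18,578.00
Interest (4.2%/yr ÷ 12 = 0.35%/month): $66,350.00 × ((1 + 0.0035)^16 − 1) = $3,814.7458…
Penalties + interest = $19,573.2500 + $3,814.7458… = $23,388.00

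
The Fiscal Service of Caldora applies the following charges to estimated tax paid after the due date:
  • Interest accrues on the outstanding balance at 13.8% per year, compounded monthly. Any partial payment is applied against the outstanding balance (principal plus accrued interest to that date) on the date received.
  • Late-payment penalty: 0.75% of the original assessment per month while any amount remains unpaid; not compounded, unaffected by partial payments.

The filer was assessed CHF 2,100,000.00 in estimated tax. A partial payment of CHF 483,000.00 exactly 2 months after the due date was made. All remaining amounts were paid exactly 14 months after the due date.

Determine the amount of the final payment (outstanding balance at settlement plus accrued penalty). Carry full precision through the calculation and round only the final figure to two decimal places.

Monthly rate = 13.8% ÷ 12 = 1.15%
Balance at month 2: CHF 2,100,000.0000 × (1 + 0.0115)^2 = CHF 2,148,577.7250
After CHF 483,000.00 payment: CHF 2,148,577.7250 − CHF 483,000.00 = CHF 1,665,577.7250
Balance at month 14: CHF 1,665,577.7250 × (1 + 0.0115)^12 = CHF 1,910,537.4248…
Penalty: 14 × 0.75% × CHF 2,100,000.00 = CHF 220,500.00
Final settlement = outstanding balance + penalty = CHF 1,910,537.4248… + CHF 220,500.00 = CHF 2,131,037.42

CHF 2,131,037.42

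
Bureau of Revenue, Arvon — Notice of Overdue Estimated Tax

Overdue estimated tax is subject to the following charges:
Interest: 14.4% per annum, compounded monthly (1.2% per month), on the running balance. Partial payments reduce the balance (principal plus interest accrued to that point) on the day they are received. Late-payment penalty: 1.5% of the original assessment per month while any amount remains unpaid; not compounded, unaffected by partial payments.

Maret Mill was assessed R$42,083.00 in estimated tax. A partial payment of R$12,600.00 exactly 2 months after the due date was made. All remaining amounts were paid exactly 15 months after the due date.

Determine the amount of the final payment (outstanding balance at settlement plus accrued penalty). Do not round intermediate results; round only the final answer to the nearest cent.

Balance at month 2: R$42,083.0000 × (1 + 0.012)^2 = R$43,099.0520…
After R$12,600.00 payment: R$43,099.0520… − R$12,600.00 = R$30,499.0520…
Balance at month 15: R$30,499.0520… × (1 + 0.012)^13 = R$35,615.0044…
Penalty: 15 × 1.5% × R$42,083.00 = R$9,468.68…
Final settlement = outstanding balance + penalty = R$35,615.0044… + R$9,468.68… = R$45,083.68

R$45,083.68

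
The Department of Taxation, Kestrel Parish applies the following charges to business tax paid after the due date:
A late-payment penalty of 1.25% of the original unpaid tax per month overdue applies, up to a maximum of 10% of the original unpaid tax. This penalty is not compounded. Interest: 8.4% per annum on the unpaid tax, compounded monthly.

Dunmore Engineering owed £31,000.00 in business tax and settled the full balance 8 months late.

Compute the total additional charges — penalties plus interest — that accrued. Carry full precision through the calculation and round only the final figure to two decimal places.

Penalty (uncapped): 8 × 1.25% × £31,000.00 = £3,100.00; cap = 10% × £31,000.00 = £3,100.00 → penalty = £3,100.00
Interest (8.4%/yr ÷ 12 = 0.7%/month): £31,000.00 × ((1 + 0.007)^8 − 1) = £1,779.1327…
Penalties + interest = £3,100.0000 + £1,779.1327… = £4,879.13

£4,879.13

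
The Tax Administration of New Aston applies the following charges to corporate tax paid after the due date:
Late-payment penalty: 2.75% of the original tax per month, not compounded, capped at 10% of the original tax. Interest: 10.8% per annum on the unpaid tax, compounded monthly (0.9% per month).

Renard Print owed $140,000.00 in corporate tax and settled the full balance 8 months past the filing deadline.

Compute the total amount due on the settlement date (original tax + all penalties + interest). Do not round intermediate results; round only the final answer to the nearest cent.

Penalty (uncapped): 8 × 2.75% × $140,000.00 = $30,800.00; cap = 10% × $140,000.00 = $14,000.00 → penalty = $14,000.00
Interest: $140,000.00 × ((1 + 0.009)^8 − 1) = $140,000.00 × 0.0743093… = $10,403.3001…
Total = $140,000.00 + $14,000.0000 + $10,403.3001… = $164,403.30

$164,403.30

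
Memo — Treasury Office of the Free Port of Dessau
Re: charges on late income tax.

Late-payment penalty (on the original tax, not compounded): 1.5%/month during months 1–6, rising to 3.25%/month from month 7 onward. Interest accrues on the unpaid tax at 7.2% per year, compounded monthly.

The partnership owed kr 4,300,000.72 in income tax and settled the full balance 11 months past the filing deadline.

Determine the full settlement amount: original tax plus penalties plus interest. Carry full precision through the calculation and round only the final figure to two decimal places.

kr 5,678,220.06

Penalty, months 1–6: 6 × 1.5% × kr 4,300,000.72 = kr 387,000.06…
Penalty, months 7–11: 5 × 3.25% × kr 4,300,000.72 = kr 698,750.12…
Interest (7.2%/yr ÷ 12 = 0.6%/month): kr 4,300,000.72 × ((1 + 0.006)^11 − 1) = kr 292,469.1555…
Total = kr 4,300,000.72 + kr 1,085,750.1818 + kr 292,469.1555… = kr 5,678,220.06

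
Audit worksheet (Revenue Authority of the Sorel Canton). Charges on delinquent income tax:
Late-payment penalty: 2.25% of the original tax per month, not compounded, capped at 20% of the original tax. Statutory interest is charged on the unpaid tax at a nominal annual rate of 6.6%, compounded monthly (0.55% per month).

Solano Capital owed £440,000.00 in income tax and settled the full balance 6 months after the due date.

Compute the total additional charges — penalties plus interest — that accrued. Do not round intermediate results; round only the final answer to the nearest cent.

£74,121.12

Penalty: 6 × 2.25% × £440,000.00 = £59,400.00 (below the 20% cap of £88,000.00)
Interest: £440,000.00 × ((1 + 0.0055)^6 − 1) = £440,000.00 × 0.0334571… = £14,721.1202…
Penalties + interest = £59,400.0000 + £14,721.1202… = £74,121.12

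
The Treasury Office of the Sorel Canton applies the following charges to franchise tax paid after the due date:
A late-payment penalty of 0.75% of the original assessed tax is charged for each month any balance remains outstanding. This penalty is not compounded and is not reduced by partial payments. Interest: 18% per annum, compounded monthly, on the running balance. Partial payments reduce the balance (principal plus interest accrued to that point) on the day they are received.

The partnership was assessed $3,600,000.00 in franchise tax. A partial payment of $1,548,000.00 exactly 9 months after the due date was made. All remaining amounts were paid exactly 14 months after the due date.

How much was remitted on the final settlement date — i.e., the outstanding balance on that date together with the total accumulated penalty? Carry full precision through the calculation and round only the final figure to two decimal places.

$3,144,684.99

Monthly rate = 18% ÷ 12 = 1.5%
Balance at month 9: $3,600,000.0000 × (1 + 0.015)^9 = $4,116,203.9114…
After $1,548,000.00 payment: $4,116,203.9114… − $1,548,000.00 = $2,568,203.9114…
Balance at month 14: $2,568,203.9114… × (1 + 0.015)^5 = $2,766,684.9925…
Penalty: 14 × 0.75% × $3,600,000.00 = $378,000.00
Final settlement = outstanding balance + penalty = $2,766,684.9925… + $378,000.00 = $3,144,684.99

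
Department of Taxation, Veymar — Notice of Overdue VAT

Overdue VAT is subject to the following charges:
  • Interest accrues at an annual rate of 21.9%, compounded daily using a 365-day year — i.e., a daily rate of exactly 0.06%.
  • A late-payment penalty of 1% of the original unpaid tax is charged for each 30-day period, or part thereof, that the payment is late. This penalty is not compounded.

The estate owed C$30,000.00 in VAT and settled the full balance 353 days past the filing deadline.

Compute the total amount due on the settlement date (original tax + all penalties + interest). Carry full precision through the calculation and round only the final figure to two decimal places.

Penalty periods: ⌈353/30⌉ = 12; penalty = 12 × 1% × C$30,000.00 = C$3,600.00
Interest: C$30,000.00 × ((1 + 0.0006)^353 − 1) = C$30,000.00 × 0.23582218… = C$7,074.6655…
Total = C$30,000.00 + C$3,600.0000 + C$7,074.6655… = C$40,674.67

C$40,674.67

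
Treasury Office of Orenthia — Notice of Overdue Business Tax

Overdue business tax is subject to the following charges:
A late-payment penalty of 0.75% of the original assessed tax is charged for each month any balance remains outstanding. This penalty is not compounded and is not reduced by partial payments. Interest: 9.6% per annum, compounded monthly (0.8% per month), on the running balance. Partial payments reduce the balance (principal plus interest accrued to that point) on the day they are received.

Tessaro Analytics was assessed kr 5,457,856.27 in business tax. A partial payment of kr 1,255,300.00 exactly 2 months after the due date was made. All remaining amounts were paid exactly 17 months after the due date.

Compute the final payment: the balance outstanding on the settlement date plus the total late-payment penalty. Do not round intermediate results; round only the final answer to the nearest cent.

Balance at month 2: kr 5,457,856.2700 × (1 + 0.008)^2 = kr 5,545,531.2731…
After kr 1,255,300.00 payment: kr 5,545,531.2731… − kr 1,255,300.00 = kr 4,290,231.2731…
Balance at month 17: kr 4,290,231.2731… × (1 + 0.008)^15 = kr 4,834,913.2470…
Penalty: 17 × 0.75% × kr 5,457,856.27 = kr 695,876.67…
Final settlement = outstanding balance + penalty = kr 4,834,913.2470… + kr 695,876.67… = kr 5,530,789.92

kr 5,530,789.92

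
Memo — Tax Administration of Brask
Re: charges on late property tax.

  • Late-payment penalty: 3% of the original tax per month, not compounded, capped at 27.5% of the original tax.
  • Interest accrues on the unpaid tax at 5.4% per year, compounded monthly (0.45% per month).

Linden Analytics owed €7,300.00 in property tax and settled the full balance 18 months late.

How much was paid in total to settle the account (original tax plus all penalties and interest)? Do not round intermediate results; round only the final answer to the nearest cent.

Penalty (uncapped): 18 × 3% × €7,300.00 = €3,942.00; cap = 27.5% × €7,300.00 = €2,007.50 → penalty = €2,007.50
Interest: €7,300.00 × ((1 + 0.0045)^18 − 1) = €7,300.00 × 0.0841739… = €614.4693…
Total = €7,300.00 + €2,007.5000 + €614.4693… = €9,921.97

€9,921.97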